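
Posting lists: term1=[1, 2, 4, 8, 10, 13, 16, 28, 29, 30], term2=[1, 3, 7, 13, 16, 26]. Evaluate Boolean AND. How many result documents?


Boolean AND: find intersection of posting lists
term1 docs: [1, 2, 4, 8, 10, 13, 16, 28, 29, 30]
term2 docs: [1, 3, 7, 13, 16, 26]
Intersection: [1, 13, 16]
|intersection| = 3

3


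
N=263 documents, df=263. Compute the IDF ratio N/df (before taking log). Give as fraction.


IDF ratio = N / df
= 263 / 263
= 1

1


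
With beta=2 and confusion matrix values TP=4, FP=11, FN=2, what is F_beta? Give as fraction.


P = TP/(TP+FP) = 4/15 = 4/15
R = TP/(TP+FN) = 4/6 = 2/3
beta^2 = 2^2 = 4
(1 + beta^2) = 5
Numerator = (1+beta^2)*P*R = 8/9
Denominator = beta^2*P + R = 16/15 + 2/3 = 26/15
F_beta = 20/39

20/39


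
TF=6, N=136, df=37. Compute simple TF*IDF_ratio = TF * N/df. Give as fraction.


TF * (N/df)
= 6 * (136/37)
= 6 * 136/37
= 816/37

816/37


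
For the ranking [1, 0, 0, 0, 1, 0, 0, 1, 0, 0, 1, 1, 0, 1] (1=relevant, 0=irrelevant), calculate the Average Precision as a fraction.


Computing P@k for each relevant position:
Position 1: relevant, P@1 = 1/1 = 1
Position 2: not relevant
Position 3: not relevant
Position 4: not relevant
Position 5: relevant, P@5 = 2/5 = 2/5
Position 6: not relevant
Position 7: not relevant
Position 8: relevant, P@8 = 3/8 = 3/8
Position 9: not relevant
Position 10: not relevant
Position 11: relevant, P@11 = 4/11 = 4/11
Position 12: relevant, P@12 = 5/12 = 5/12
Position 13: not relevant
Position 14: relevant, P@14 = 6/14 = 3/7
Sum of P@k = 1 + 2/5 + 3/8 + 4/11 + 5/12 + 3/7 = 27571/9240
AP = 27571/9240 / 6 = 27571/55440

27571/55440


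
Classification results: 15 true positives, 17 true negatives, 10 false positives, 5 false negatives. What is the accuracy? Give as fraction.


Accuracy = (TP + TN) / (TP + TN + FP + FN)
TP + TN = 15 + 17 = 32
Total = 15 + 17 + 10 + 5 = 47
Accuracy = 32 / 47 = 32/47

32/47


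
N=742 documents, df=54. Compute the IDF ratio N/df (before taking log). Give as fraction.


IDF ratio = N / df
= 742 / 54
= 371/27

371/27


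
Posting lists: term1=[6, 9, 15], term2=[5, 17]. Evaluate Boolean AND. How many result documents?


Boolean AND: find intersection of posting lists
term1 docs: [6, 9, 15]
term2 docs: [5, 17]
Intersection: []
|intersection| = 0

0


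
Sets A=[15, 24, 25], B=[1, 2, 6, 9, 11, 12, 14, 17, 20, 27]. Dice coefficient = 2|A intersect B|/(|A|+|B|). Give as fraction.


A intersect B = []
|A intersect B| = 0
|A| = 3, |B| = 10
Dice = 2*0 / (3+10)
= 0 / 13 = 0

0


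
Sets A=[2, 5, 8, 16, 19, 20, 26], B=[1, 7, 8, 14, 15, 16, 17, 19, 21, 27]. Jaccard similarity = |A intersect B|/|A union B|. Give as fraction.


A intersect B = [8, 16, 19]
|A intersect B| = 3
A union B = [1, 2, 5, 7, 8, 14, 15, 16, 17, 19, 20, 21, 26, 27]
|A union B| = 14
Jaccard = 3/14 = 3/14

3/14


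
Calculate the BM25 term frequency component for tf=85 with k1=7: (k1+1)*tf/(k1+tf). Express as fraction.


BM25 TF component = (k1+1)*tf / (k1+tf)
k1 = 7, tf = 85
Numerator = (7+1)*85 = 680
Denominator = 7 + 85 = 92
= 680/92 = 170/23

170/23


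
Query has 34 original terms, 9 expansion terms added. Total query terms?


Original terms: 34
Expansion terms: 9
Total = 34 + 9 = 43

43


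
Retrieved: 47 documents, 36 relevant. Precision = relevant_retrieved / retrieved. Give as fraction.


Precision = relevant_retrieved / total_retrieved
= 36 / 47
= 36 / (36 + 11)
= 36/47

36/47


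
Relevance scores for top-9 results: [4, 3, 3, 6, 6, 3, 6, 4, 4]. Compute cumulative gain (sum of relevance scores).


Cumulative Gain = sum of relevance scores
Position 1: rel=4, running sum=4
Position 2: rel=3, running sum=7
Position 3: rel=3, running sum=10
Position 4: rel=6, running sum=16
Position 5: rel=6, running sum=22
Position 6: rel=3, running sum=25
Position 7: rel=6, running sum=31
Position 8: rel=4, running sum=35
Position 9: rel=4, running sum=39
CG = 39

39


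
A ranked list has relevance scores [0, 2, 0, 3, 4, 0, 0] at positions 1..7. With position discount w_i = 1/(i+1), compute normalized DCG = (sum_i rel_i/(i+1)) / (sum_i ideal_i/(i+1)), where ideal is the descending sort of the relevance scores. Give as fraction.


Position discount weights w_i = 1/(i+1) for i=1..7:
Weights = [1/2, 1/3, 1/4, 1/5, 1/6, 1/7, 1/8]
Actual relevance: [0, 2, 0, 3, 4, 0, 0]
DCG = 0/2 + 2/3 + 0/4 + 3/5 + 4/6 + 0/7 + 0/8 = 29/15
Ideal relevance (sorted desc): [4, 3, 2, 0, 0, 0, 0]
Ideal DCG = 4/2 + 3/3 + 2/4 + 0/5 + 0/6 + 0/7 + 0/8 = 7/2
nDCG = DCG / ideal_DCG = 29/15 / 7/2 = 58/105

58/105


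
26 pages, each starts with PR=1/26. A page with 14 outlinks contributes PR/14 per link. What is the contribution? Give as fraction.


Initial PR = 1/26 = 1/26
Outlinks = 14
Contribution per link = PR / outlinks
= 1/26 / 14
= 1/364

1/364


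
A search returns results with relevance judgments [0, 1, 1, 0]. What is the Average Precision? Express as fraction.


Computing P@k for each relevant position:
Position 1: not relevant
Position 2: relevant, P@2 = 1/2 = 1/2
Position 3: relevant, P@3 = 2/3 = 2/3
Position 4: not relevant
Sum of P@k = 1/2 + 2/3 = 7/6
AP = 7/6 / 2 = 7/12

7/12


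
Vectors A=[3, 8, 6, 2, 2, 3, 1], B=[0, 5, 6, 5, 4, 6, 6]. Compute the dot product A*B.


Dot product = sum of element-wise products
A[0]*B[0] = 3*0 = 0
A[1]*B[1] = 8*5 = 40
A[2]*B[2] = 6*6 = 36
A[3]*B[3] = 2*5 = 10
A[4]*B[4] = 2*4 = 8
A[5]*B[5] = 3*6 = 18
A[6]*B[6] = 1*6 = 6
Sum = 0 + 40 + 36 + 10 + 8 + 18 + 6 = 118

118


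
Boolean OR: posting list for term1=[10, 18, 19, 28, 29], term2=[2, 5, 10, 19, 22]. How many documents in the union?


Boolean OR: find union of posting lists
term1 docs: [10, 18, 19, 28, 29]
term2 docs: [2, 5, 10, 19, 22]
Union: [2, 5, 10, 18, 19, 22, 28, 29]
|union| = 8

8


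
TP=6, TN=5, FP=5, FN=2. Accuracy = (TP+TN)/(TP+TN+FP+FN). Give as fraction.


Accuracy = (TP + TN) / (TP + TN + FP + FN)
TP + TN = 6 + 5 = 11
Total = 6 + 5 + 5 + 2 = 18
Accuracy = 11 / 18 = 11/18

11/18


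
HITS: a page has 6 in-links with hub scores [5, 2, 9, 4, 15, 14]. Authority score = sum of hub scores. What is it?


Authority = sum of hub scores of in-linkers
In-link 1: hub score = 5
In-link 2: hub score = 2
In-link 3: hub score = 9
In-link 4: hub score = 4
In-link 5: hub score = 15
In-link 6: hub score = 14
Authority = 5 + 2 + 9 + 4 + 15 + 14 = 49

49


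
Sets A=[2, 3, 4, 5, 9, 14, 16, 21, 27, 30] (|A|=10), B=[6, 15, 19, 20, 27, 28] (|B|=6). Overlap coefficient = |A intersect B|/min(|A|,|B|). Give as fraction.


A intersect B = [27]
|A intersect B| = 1
min(|A|, |B|) = min(10, 6) = 6
Overlap = 1 / 6 = 1/6

1/6


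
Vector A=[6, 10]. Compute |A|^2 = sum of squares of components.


|A|^2 = sum of squared components
A[0]^2 = 6^2 = 36
A[1]^2 = 10^2 = 100
Sum = 36 + 100 = 136

136


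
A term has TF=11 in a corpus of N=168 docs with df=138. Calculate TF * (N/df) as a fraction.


TF * (N/df)
= 11 * (168/138)
= 11 * 28/23
= 308/23

308/23


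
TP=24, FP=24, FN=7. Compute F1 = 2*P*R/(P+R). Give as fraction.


F1 = 2 * P * R / (P + R)
P = TP/(TP+FP) = 24/48 = 1/2
R = TP/(TP+FN) = 24/31 = 24/31
2 * P * R = 2 * 1/2 * 24/31 = 24/31
P + R = 1/2 + 24/31 = 79/62
F1 = 24/31 / 79/62 = 48/79

48/79


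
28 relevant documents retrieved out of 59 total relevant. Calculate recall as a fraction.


Recall = retrieved_relevant / total_relevant
= 28 / 59
= 28 / (28 + 31)
= 28/59

28/59


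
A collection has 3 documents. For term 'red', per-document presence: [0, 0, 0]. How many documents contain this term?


Checking each document for 'red':
Doc 1: absent
Doc 2: absent
Doc 3: absent
df = sum of presences = 0 + 0 + 0 = 0

0


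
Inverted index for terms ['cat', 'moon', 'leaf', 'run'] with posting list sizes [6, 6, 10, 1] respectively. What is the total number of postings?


Summing posting list sizes:
'cat': 6 postings
'moon': 6 postings
'leaf': 10 postings
'run': 1 postings
Total = 6 + 6 + 10 + 1 = 23

23


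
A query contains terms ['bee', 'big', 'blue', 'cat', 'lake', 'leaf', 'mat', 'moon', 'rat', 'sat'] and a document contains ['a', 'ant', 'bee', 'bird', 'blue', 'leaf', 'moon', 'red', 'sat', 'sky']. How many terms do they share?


Query terms: ['bee', 'big', 'blue', 'cat', 'lake', 'leaf', 'mat', 'moon', 'rat', 'sat']
Document terms: ['a', 'ant', 'bee', 'bird', 'blue', 'leaf', 'moon', 'red', 'sat', 'sky']
Common terms: ['bee', 'blue', 'leaf', 'moon', 'sat']
Overlap count = 5

5


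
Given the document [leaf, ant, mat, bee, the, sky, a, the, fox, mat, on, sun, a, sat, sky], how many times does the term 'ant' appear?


Document has 15 words
Scanning for 'ant':
Found at positions: [1]
Count = 1

1


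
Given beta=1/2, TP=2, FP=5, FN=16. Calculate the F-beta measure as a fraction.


P = TP/(TP+FP) = 2/7 = 2/7
R = TP/(TP+FN) = 2/18 = 1/9
beta^2 = 1/2^2 = 1/4
(1 + beta^2) = 5/4
Numerator = (1+beta^2)*P*R = 5/126
Denominator = beta^2*P + R = 1/14 + 1/9 = 23/126
F_beta = 5/23

5/23


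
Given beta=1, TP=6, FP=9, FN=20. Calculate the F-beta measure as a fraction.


P = TP/(TP+FP) = 6/15 = 2/5
R = TP/(TP+FN) = 6/26 = 3/13
beta^2 = 1^2 = 1
(1 + beta^2) = 2
Numerator = (1+beta^2)*P*R = 12/65
Denominator = beta^2*P + R = 2/5 + 3/13 = 41/65
F_beta = 12/41

12/41


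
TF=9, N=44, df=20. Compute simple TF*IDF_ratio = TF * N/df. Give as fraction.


TF * (N/df)
= 9 * (44/20)
= 9 * 11/5
= 99/5

99/5


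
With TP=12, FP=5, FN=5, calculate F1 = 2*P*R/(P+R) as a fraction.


F1 = 2 * P * R / (P + R)
P = TP/(TP+FP) = 12/17 = 12/17
R = TP/(TP+FN) = 12/17 = 12/17
2 * P * R = 2 * 12/17 * 12/17 = 288/289
P + R = 12/17 + 12/17 = 24/17
F1 = 288/289 / 24/17 = 12/17

12/17


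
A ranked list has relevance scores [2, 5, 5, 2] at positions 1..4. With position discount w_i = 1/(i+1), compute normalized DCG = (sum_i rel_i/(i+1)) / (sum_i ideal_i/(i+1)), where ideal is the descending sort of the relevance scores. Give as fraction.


Position discount weights w_i = 1/(i+1) for i=1..4:
Weights = [1/2, 1/3, 1/4, 1/5]
Actual relevance: [2, 5, 5, 2]
DCG = 2/2 + 5/3 + 5/4 + 2/5 = 259/60
Ideal relevance (sorted desc): [5, 5, 2, 2]
Ideal DCG = 5/2 + 5/3 + 2/4 + 2/5 = 76/15
nDCG = DCG / ideal_DCG = 259/60 / 76/15 = 259/304

259/304


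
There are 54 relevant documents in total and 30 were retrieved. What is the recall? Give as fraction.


Recall = retrieved_relevant / total_relevant
= 30 / 54
= 30 / (30 + 24)
= 5/9

5/9


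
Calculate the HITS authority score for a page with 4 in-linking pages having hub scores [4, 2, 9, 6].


Authority = sum of hub scores of in-linkers
In-link 1: hub score = 4
In-link 2: hub score = 2
In-link 3: hub score = 9
In-link 4: hub score = 6
Authority = 4 + 2 + 9 + 6 = 21

21


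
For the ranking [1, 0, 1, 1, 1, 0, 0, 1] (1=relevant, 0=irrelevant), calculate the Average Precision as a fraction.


Computing P@k for each relevant position:
Position 1: relevant, P@1 = 1/1 = 1
Position 2: not relevant
Position 3: relevant, P@3 = 2/3 = 2/3
Position 4: relevant, P@4 = 3/4 = 3/4
Position 5: relevant, P@5 = 4/5 = 4/5
Position 6: not relevant
Position 7: not relevant
Position 8: relevant, P@8 = 5/8 = 5/8
Sum of P@k = 1 + 2/3 + 3/4 + 4/5 + 5/8 = 461/120
AP = 461/120 / 5 = 461/600

461/600


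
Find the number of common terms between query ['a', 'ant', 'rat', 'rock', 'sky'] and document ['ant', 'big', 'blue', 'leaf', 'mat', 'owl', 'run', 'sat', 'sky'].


Query terms: ['a', 'ant', 'rat', 'rock', 'sky']
Document terms: ['ant', 'big', 'blue', 'leaf', 'mat', 'owl', 'run', 'sat', 'sky']
Common terms: ['ant', 'sky']
Overlap count = 2

2


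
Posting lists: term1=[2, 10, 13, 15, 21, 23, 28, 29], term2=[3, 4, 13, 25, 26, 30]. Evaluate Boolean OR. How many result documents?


Boolean OR: find union of posting lists
term1 docs: [2, 10, 13, 15, 21, 23, 28, 29]
term2 docs: [3, 4, 13, 25, 26, 30]
Union: [2, 3, 4, 10, 13, 15, 21, 23, 25, 26, 28, 29, 30]
|union| = 13

13


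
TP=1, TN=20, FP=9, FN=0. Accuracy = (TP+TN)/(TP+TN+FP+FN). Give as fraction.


Accuracy = (TP + TN) / (TP + TN + FP + FN)
TP + TN = 1 + 20 = 21
Total = 1 + 20 + 9 + 0 = 30
Accuracy = 21 / 30 = 7/10

7/10


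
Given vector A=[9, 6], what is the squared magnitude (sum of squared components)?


|A|^2 = sum of squared components
A[0]^2 = 9^2 = 81
A[1]^2 = 6^2 = 36
Sum = 81 + 36 = 117

117


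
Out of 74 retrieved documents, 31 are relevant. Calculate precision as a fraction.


Precision = relevant_retrieved / total_retrieved
= 31 / 74
= 31 / (31 + 43)
= 31/74

31/74


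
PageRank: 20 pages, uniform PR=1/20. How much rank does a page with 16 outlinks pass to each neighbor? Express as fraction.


Initial PR = 1/20 = 1/20
Outlinks = 16
Contribution per link = PR / outlinks
= 1/20 / 16
= 1/320

1/320


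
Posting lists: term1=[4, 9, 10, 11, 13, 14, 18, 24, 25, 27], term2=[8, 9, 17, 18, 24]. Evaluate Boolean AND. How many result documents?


Boolean AND: find intersection of posting lists
term1 docs: [4, 9, 10, 11, 13, 14, 18, 24, 25, 27]
term2 docs: [8, 9, 17, 18, 24]
Intersection: [9, 18, 24]
|intersection| = 3

3


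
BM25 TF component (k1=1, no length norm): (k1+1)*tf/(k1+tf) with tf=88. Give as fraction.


BM25 TF component = (k1+1)*tf / (k1+tf)
k1 = 1, tf = 88
Numerator = (1+1)*88 = 176
Denominator = 1 + 88 = 89
= 176/89 = 176/89

176/89


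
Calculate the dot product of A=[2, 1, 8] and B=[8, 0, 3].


Dot product = sum of element-wise products
A[0]*B[0] = 2*8 = 16
A[1]*B[1] = 1*0 = 0
A[2]*B[2] = 8*3 = 24
Sum = 16 + 0 + 24 = 40

40


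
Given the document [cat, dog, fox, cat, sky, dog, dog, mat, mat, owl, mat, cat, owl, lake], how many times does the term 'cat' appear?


Document has 14 words
Scanning for 'cat':
Found at positions: [0, 3, 11]
Count = 3

3


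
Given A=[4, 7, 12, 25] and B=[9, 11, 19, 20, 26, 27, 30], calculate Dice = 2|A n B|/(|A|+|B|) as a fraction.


A intersect B = []
|A intersect B| = 0
|A| = 4, |B| = 7
Dice = 2*0 / (4+7)
= 0 / 11 = 0

0


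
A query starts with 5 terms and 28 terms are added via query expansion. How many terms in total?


Original terms: 5
Expansion terms: 28
Total = 5 + 28 = 33

33


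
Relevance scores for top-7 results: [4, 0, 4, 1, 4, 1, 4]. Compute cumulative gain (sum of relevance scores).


Cumulative Gain = sum of relevance scores
Position 1: rel=4, running sum=4
Position 2: rel=0, running sum=4
Position 3: rel=4, running sum=8
Position 4: rel=1, running sum=9
Position 5: rel=4, running sum=13
Position 6: rel=1, running sum=14
Position 7: rel=4, running sum=18
CG = 18

18


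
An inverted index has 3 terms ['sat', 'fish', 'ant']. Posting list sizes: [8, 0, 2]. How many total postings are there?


Summing posting list sizes:
'sat': 8 postings
'fish': 0 postings
'ant': 2 postings
Total = 8 + 0 + 2 = 10

10


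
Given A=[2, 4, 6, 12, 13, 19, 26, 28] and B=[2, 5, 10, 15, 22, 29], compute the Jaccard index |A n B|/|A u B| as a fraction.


A intersect B = [2]
|A intersect B| = 1
A union B = [2, 4, 5, 6, 10, 12, 13, 15, 19, 22, 26, 28, 29]
|A union B| = 13
Jaccard = 1/13 = 1/13

1/13


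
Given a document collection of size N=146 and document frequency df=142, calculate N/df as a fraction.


IDF ratio = N / df
= 146 / 142
= 73/71

73/71


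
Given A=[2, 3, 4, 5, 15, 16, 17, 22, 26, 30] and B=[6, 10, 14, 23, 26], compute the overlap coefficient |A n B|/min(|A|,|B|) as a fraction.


A intersect B = [26]
|A intersect B| = 1
min(|A|, |B|) = min(10, 5) = 5
Overlap = 1 / 5 = 1/5

1/5


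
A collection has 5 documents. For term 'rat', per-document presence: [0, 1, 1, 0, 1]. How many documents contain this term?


Checking each document for 'rat':
Doc 1: absent
Doc 2: present
Doc 3: present
Doc 4: absent
Doc 5: present
df = sum of presences = 0 + 1 + 1 + 0 + 1 = 3

3


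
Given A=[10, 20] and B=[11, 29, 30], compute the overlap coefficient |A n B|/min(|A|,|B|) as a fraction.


A intersect B = []
|A intersect B| = 0
min(|A|, |B|) = min(2, 3) = 2
Overlap = 0 / 2 = 0

0


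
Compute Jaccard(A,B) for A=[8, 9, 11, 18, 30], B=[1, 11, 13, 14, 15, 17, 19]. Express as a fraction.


A intersect B = [11]
|A intersect B| = 1
A union B = [1, 8, 9, 11, 13, 14, 15, 17, 18, 19, 30]
|A union B| = 11
Jaccard = 1/11 = 1/11

1/11


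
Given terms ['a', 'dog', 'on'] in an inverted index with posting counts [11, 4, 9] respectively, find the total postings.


Summing posting list sizes:
'a': 11 postings
'dog': 4 postings
'on': 9 postings
Total = 11 + 4 + 9 = 24

24


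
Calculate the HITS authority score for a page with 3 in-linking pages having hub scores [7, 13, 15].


Authority = sum of hub scores of in-linkers
In-link 1: hub score = 7
In-link 2: hub score = 13
In-link 3: hub score = 15
Authority = 7 + 13 + 15 = 35

35


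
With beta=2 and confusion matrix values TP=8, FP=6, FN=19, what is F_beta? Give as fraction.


P = TP/(TP+FP) = 8/14 = 4/7
R = TP/(TP+FN) = 8/27 = 8/27
beta^2 = 2^2 = 4
(1 + beta^2) = 5
Numerator = (1+beta^2)*P*R = 160/189
Denominator = beta^2*P + R = 16/7 + 8/27 = 488/189
F_beta = 20/61

20/61


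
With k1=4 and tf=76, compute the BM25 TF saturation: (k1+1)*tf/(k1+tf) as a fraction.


BM25 TF component = (k1+1)*tf / (k1+tf)
k1 = 4, tf = 76
Numerator = (4+1)*76 = 380
Denominator = 4 + 76 = 80
= 380/80 = 19/4

19/4


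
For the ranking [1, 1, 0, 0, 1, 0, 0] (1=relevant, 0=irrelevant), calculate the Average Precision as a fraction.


Computing P@k for each relevant position:
Position 1: relevant, P@1 = 1/1 = 1
Position 2: relevant, P@2 = 2/2 = 1
Position 3: not relevant
Position 4: not relevant
Position 5: relevant, P@5 = 3/5 = 3/5
Position 6: not relevant
Position 7: not relevant
Sum of P@k = 1 + 1 + 3/5 = 13/5
AP = 13/5 / 3 = 13/15

13/15


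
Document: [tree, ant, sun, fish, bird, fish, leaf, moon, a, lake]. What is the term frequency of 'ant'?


Document has 10 words
Scanning for 'ant':
Found at positions: [1]
Count = 1

1


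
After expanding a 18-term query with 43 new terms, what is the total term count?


Original terms: 18
Expansion terms: 43
Total = 18 + 43 = 61

61


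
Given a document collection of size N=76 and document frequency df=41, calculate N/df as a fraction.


IDF ratio = N / df
= 76 / 41
= 76/41

76/41


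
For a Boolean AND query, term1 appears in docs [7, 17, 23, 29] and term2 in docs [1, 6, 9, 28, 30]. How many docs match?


Boolean AND: find intersection of posting lists
term1 docs: [7, 17, 23, 29]
term2 docs: [1, 6, 9, 28, 30]
Intersection: []
|intersection| = 0

0


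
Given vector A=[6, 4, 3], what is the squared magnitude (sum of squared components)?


|A|^2 = sum of squared components
A[0]^2 = 6^2 = 36
A[1]^2 = 4^2 = 16
A[2]^2 = 3^2 = 9
Sum = 36 + 16 + 9 = 61

61


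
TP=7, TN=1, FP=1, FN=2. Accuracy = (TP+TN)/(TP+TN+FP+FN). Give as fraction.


Accuracy = (TP + TN) / (TP + TN + FP + FN)
TP + TN = 7 + 1 = 8
Total = 7 + 1 + 1 + 2 = 11
Accuracy = 8 / 11 = 8/11

8/11


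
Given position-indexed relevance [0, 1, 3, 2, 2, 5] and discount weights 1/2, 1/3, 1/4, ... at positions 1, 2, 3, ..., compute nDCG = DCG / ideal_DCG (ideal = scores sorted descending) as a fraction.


Position discount weights w_i = 1/(i+1) for i=1..6:
Weights = [1/2, 1/3, 1/4, 1/5, 1/6, 1/7]
Actual relevance: [0, 1, 3, 2, 2, 5]
DCG = 0/2 + 1/3 + 3/4 + 2/5 + 2/6 + 5/7 = 1063/420
Ideal relevance (sorted desc): [5, 3, 2, 2, 1, 0]
Ideal DCG = 5/2 + 3/3 + 2/4 + 2/5 + 1/6 + 0/7 = 137/30
nDCG = DCG / ideal_DCG = 1063/420 / 137/30 = 1063/1918

1063/1918


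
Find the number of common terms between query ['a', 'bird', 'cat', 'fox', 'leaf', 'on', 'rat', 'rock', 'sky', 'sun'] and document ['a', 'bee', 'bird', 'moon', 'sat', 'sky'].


Query terms: ['a', 'bird', 'cat', 'fox', 'leaf', 'on', 'rat', 'rock', 'sky', 'sun']
Document terms: ['a', 'bee', 'bird', 'moon', 'sat', 'sky']
Common terms: ['a', 'bird', 'sky']
Overlap count = 3

3


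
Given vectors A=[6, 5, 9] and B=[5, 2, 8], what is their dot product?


Dot product = sum of element-wise products
A[0]*B[0] = 6*5 = 30
A[1]*B[1] = 5*2 = 10
A[2]*B[2] = 9*8 = 72
Sum = 30 + 10 + 72 = 112

112


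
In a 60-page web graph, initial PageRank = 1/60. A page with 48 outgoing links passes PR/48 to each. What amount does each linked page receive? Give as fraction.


Initial PR = 1/60 = 1/60
Outlinks = 48
Contribution per link = PR / outlinks
= 1/60 / 48
= 1/2880

1/2880


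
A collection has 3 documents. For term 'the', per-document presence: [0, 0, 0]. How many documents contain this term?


Checking each document for 'the':
Doc 1: absent
Doc 2: absent
Doc 3: absent
df = sum of presences = 0 + 0 + 0 = 0

0


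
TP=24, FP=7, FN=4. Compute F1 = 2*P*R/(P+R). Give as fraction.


F1 = 2 * P * R / (P + R)
P = TP/(TP+FP) = 24/31 = 24/31
R = TP/(TP+FN) = 24/28 = 6/7
2 * P * R = 2 * 24/31 * 6/7 = 288/217
P + R = 24/31 + 6/7 = 354/217
F1 = 288/217 / 354/217 = 48/59

48/59


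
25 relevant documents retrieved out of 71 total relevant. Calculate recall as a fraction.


Recall = retrieved_relevant / total_relevant
= 25 / 71
= 25 / (25 + 46)
= 25/71

25/71


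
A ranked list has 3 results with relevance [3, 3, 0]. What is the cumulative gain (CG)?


Cumulative Gain = sum of relevance scores
Position 1: rel=3, running sum=3
Position 2: rel=3, running sum=6
Position 3: rel=0, running sum=6
CG = 6

6


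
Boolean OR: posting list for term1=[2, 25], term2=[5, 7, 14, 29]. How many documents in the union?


Boolean OR: find union of posting lists
term1 docs: [2, 25]
term2 docs: [5, 7, 14, 29]
Union: [2, 5, 7, 14, 25, 29]
|union| = 6

6


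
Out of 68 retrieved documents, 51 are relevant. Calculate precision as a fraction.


Precision = relevant_retrieved / total_retrieved
= 51 / 68
= 51 / (51 + 17)
= 3/4

3/4


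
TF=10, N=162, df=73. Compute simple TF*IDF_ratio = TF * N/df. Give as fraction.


TF * (N/df)
= 10 * (162/73)
= 10 * 162/73
= 1620/73

1620/73


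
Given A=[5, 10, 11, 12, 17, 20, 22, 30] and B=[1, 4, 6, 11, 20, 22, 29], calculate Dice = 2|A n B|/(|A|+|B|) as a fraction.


A intersect B = [11, 20, 22]
|A intersect B| = 3
|A| = 8, |B| = 7
Dice = 2*3 / (8+7)
= 6 / 15 = 2/5

2/5


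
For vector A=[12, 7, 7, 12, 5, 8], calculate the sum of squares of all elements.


|A|^2 = sum of squared components
A[0]^2 = 12^2 = 144
A[1]^2 = 7^2 = 49
A[2]^2 = 7^2 = 49
A[3]^2 = 12^2 = 144
A[4]^2 = 5^2 = 25
A[5]^2 = 8^2 = 64
Sum = 144 + 49 + 49 + 144 + 25 + 64 = 475

475


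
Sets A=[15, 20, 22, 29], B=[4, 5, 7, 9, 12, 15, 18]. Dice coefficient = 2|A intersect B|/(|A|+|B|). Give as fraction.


A intersect B = [15]
|A intersect B| = 1
|A| = 4, |B| = 7
Dice = 2*1 / (4+7)
= 2 / 11 = 2/11

2/11


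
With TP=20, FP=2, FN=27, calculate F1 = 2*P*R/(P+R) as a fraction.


F1 = 2 * P * R / (P + R)
P = TP/(TP+FP) = 20/22 = 10/11
R = TP/(TP+FN) = 20/47 = 20/47
2 * P * R = 2 * 10/11 * 20/47 = 400/517
P + R = 10/11 + 20/47 = 690/517
F1 = 400/517 / 690/517 = 40/69

40/69


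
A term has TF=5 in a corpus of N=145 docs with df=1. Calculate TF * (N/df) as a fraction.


TF * (N/df)
= 5 * (145/1)
= 5 * 145
= 725

725


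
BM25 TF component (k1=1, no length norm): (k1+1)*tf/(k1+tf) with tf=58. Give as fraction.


BM25 TF component = (k1+1)*tf / (k1+tf)
k1 = 1, tf = 58
Numerator = (1+1)*58 = 116
Denominator = 1 + 58 = 59
= 116/59 = 116/59

116/59


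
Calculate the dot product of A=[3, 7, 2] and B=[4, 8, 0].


Dot product = sum of element-wise products
A[0]*B[0] = 3*4 = 12
A[1]*B[1] = 7*8 = 56
A[2]*B[2] = 2*0 = 0
Sum = 12 + 56 + 0 = 68

68


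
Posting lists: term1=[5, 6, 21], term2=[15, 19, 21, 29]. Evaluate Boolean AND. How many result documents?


Boolean AND: find intersection of posting lists
term1 docs: [5, 6, 21]
term2 docs: [15, 19, 21, 29]
Intersection: [21]
|intersection| = 1

1


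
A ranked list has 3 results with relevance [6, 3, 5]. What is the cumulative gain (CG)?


Cumulative Gain = sum of relevance scores
Position 1: rel=6, running sum=6
Position 2: rel=3, running sum=9
Position 3: rel=5, running sum=14
CG = 14

14


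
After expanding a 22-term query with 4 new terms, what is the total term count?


Original terms: 22
Expansion terms: 4
Total = 22 + 4 = 26

26


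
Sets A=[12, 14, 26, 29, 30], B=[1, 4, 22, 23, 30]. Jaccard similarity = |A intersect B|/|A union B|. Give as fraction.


A intersect B = [30]
|A intersect B| = 1
A union B = [1, 4, 12, 14, 22, 23, 26, 29, 30]
|A union B| = 9
Jaccard = 1/9 = 1/9

1/9


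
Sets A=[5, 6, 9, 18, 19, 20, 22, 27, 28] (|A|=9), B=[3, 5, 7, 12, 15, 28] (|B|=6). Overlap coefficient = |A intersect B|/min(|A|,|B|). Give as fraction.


A intersect B = [5, 28]
|A intersect B| = 2
min(|A|, |B|) = min(9, 6) = 6
Overlap = 2 / 6 = 1/3

1/3


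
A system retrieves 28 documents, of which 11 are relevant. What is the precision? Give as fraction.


Precision = relevant_retrieved / total_retrieved
= 11 / 28
= 11 / (11 + 17)
= 11/28

11/28


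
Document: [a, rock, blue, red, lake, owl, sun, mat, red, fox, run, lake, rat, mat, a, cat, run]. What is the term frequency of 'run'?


Document has 17 words
Scanning for 'run':
Found at positions: [10, 16]
Count = 2

2


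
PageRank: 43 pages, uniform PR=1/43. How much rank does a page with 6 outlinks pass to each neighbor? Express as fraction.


Initial PR = 1/43 = 1/43
Outlinks = 6
Contribution per link = PR / outlinks
= 1/43 / 6
= 1/258

1/258


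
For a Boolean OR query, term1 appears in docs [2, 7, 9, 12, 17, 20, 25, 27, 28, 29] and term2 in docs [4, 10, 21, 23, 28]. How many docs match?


Boolean OR: find union of posting lists
term1 docs: [2, 7, 9, 12, 17, 20, 25, 27, 28, 29]
term2 docs: [4, 10, 21, 23, 28]
Union: [2, 4, 7, 9, 10, 12, 17, 20, 21, 23, 25, 27, 28, 29]
|union| = 14

14


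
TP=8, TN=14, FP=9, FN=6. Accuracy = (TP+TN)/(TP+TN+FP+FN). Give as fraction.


Accuracy = (TP + TN) / (TP + TN + FP + FN)
TP + TN = 8 + 14 = 22
Total = 8 + 14 + 9 + 6 = 37
Accuracy = 22 / 37 = 22/37

22/37


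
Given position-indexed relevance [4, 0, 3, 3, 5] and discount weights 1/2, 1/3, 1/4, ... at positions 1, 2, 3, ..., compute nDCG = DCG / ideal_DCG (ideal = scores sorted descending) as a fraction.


Position discount weights w_i = 1/(i+1) for i=1..5:
Weights = [1/2, 1/3, 1/4, 1/5, 1/6]
Actual relevance: [4, 0, 3, 3, 5]
DCG = 4/2 + 0/3 + 3/4 + 3/5 + 5/6 = 251/60
Ideal relevance (sorted desc): [5, 4, 3, 3, 0]
Ideal DCG = 5/2 + 4/3 + 3/4 + 3/5 + 0/6 = 311/60
nDCG = DCG / ideal_DCG = 251/60 / 311/60 = 251/311

251/311


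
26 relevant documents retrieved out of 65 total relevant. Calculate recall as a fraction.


Recall = retrieved_relevant / total_relevant
= 26 / 65
= 26 / (26 + 39)
= 2/5

2/5


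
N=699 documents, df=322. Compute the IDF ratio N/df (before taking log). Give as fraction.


IDF ratio = N / df
= 699 / 322
= 699/322

699/322


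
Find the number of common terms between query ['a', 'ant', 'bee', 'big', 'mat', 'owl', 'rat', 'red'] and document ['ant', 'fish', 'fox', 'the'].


Query terms: ['a', 'ant', 'bee', 'big', 'mat', 'owl', 'rat', 'red']
Document terms: ['ant', 'fish', 'fox', 'the']
Common terms: ['ant']
Overlap count = 1

1


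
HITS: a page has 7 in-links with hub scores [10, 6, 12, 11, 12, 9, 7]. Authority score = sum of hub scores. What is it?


Authority = sum of hub scores of in-linkers
In-link 1: hub score = 10
In-link 2: hub score = 6
In-link 3: hub score = 12
In-link 4: hub score = 11
In-link 5: hub score = 12
In-link 6: hub score = 9
In-link 7: hub score = 7
Authority = 10 + 6 + 12 + 11 + 12 + 9 + 7 = 67

67


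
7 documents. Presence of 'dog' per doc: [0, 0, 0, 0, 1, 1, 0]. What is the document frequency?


Checking each document for 'dog':
Doc 1: absent
Doc 2: absent
Doc 3: absent
Doc 4: absent
Doc 5: present
Doc 6: present
Doc 7: absent
df = sum of presences = 0 + 0 + 0 + 0 + 1 + 1 + 0 = 2

2


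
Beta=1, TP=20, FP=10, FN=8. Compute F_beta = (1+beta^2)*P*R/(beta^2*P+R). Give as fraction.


P = TP/(TP+FP) = 20/30 = 2/3
R = TP/(TP+FN) = 20/28 = 5/7
beta^2 = 1^2 = 1
(1 + beta^2) = 2
Numerator = (1+beta^2)*P*R = 20/21
Denominator = beta^2*P + R = 2/3 + 5/7 = 29/21
F_beta = 20/29

20/29


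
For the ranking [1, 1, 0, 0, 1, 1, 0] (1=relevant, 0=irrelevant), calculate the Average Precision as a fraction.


Computing P@k for each relevant position:
Position 1: relevant, P@1 = 1/1 = 1
Position 2: relevant, P@2 = 2/2 = 1
Position 3: not relevant
Position 4: not relevant
Position 5: relevant, P@5 = 3/5 = 3/5
Position 6: relevant, P@6 = 4/6 = 2/3
Position 7: not relevant
Sum of P@k = 1 + 1 + 3/5 + 2/3 = 49/15
AP = 49/15 / 4 = 49/60

49/60


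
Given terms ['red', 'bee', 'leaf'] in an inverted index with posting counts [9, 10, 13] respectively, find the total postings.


Summing posting list sizes:
'red': 9 postings
'bee': 10 postings
'leaf': 13 postings
Total = 9 + 10 + 13 = 32

32


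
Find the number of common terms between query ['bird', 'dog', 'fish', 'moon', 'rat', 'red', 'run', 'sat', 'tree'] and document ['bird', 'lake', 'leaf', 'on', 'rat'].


Query terms: ['bird', 'dog', 'fish', 'moon', 'rat', 'red', 'run', 'sat', 'tree']
Document terms: ['bird', 'lake', 'leaf', 'on', 'rat']
Common terms: ['bird', 'rat']
Overlap count = 2

2


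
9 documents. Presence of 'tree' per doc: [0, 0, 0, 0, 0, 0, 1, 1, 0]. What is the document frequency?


Checking each document for 'tree':
Doc 1: absent
Doc 2: absent
Doc 3: absent
Doc 4: absent
Doc 5: absent
Doc 6: absent
Doc 7: present
Doc 8: present
Doc 9: absent
df = sum of presences = 0 + 0 + 0 + 0 + 0 + 0 + 1 + 1 + 0 = 2

2


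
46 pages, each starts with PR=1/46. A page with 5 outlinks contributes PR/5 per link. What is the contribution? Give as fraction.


Initial PR = 1/46 = 1/46
Outlinks = 5
Contribution per link = PR / outlinks
= 1/46 / 5
= 1/230

1/230


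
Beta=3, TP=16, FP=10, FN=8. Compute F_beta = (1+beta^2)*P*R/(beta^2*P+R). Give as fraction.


P = TP/(TP+FP) = 16/26 = 8/13
R = TP/(TP+FN) = 16/24 = 2/3
beta^2 = 3^2 = 9
(1 + beta^2) = 10
Numerator = (1+beta^2)*P*R = 160/39
Denominator = beta^2*P + R = 72/13 + 2/3 = 242/39
F_beta = 80/121

80/121


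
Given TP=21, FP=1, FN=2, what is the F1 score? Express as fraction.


F1 = 2 * P * R / (P + R)
P = TP/(TP+FP) = 21/22 = 21/22
R = TP/(TP+FN) = 21/23 = 21/23
2 * P * R = 2 * 21/22 * 21/23 = 441/253
P + R = 21/22 + 21/23 = 945/506
F1 = 441/253 / 945/506 = 14/15

14/15


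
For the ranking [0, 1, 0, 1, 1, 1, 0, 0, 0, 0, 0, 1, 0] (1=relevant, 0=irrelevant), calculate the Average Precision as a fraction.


Computing P@k for each relevant position:
Position 1: not relevant
Position 2: relevant, P@2 = 1/2 = 1/2
Position 3: not relevant
Position 4: relevant, P@4 = 2/4 = 1/2
Position 5: relevant, P@5 = 3/5 = 3/5
Position 6: relevant, P@6 = 4/6 = 2/3
Position 7: not relevant
Position 8: not relevant
Position 9: not relevant
Position 10: not relevant
Position 11: not relevant
Position 12: relevant, P@12 = 5/12 = 5/12
Position 13: not relevant
Sum of P@k = 1/2 + 1/2 + 3/5 + 2/3 + 5/12 = 161/60
AP = 161/60 / 5 = 161/300

161/300


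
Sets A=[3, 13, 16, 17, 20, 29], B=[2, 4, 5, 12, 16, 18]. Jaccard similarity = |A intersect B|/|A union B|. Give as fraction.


A intersect B = [16]
|A intersect B| = 1
A union B = [2, 3, 4, 5, 12, 13, 16, 17, 18, 20, 29]
|A union B| = 11
Jaccard = 1/11 = 1/11

1/11


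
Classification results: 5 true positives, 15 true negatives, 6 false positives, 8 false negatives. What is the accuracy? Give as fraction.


Accuracy = (TP + TN) / (TP + TN + FP + FN)
TP + TN = 5 + 15 = 20
Total = 5 + 15 + 6 + 8 = 34
Accuracy = 20 / 34 = 10/17

10/17


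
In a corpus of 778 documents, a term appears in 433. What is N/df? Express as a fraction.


IDF ratio = N / df
= 778 / 433
= 778/433

778/433


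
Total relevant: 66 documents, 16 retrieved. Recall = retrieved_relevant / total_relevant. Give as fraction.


Recall = retrieved_relevant / total_relevant
= 16 / 66
= 16 / (16 + 50)
= 8/33

8/33


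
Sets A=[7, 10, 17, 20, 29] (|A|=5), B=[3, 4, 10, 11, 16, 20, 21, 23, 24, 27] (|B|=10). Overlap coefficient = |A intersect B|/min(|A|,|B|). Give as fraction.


A intersect B = [10, 20]
|A intersect B| = 2
min(|A|, |B|) = min(5, 10) = 5
Overlap = 2 / 5 = 2/5

2/5


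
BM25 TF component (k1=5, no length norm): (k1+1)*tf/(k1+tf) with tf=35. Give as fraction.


BM25 TF component = (k1+1)*tf / (k1+tf)
k1 = 5, tf = 35
Numerator = (5+1)*35 = 210
Denominator = 5 + 35 = 40
= 210/40 = 21/4

21/4


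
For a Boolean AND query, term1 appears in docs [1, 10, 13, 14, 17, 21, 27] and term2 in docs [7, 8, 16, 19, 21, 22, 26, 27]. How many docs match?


Boolean AND: find intersection of posting lists
term1 docs: [1, 10, 13, 14, 17, 21, 27]
term2 docs: [7, 8, 16, 19, 21, 22, 26, 27]
Intersection: [21, 27]
|intersection| = 2

2


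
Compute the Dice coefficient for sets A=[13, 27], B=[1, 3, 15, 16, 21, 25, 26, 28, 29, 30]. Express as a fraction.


A intersect B = []
|A intersect B| = 0
|A| = 2, |B| = 10
Dice = 2*0 / (2+10)
= 0 / 12 = 0

0


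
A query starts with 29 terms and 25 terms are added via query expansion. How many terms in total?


Original terms: 29
Expansion terms: 25
Total = 29 + 25 = 54

54


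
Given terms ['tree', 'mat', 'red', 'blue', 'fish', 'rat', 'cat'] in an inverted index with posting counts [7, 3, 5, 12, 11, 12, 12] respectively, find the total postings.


Summing posting list sizes:
'tree': 7 postings
'mat': 3 postings
'red': 5 postings
'blue': 12 postings
'fish': 11 postings
'rat': 12 postings
'cat': 12 postings
Total = 7 + 3 + 5 + 12 + 11 + 12 + 12 = 62

62


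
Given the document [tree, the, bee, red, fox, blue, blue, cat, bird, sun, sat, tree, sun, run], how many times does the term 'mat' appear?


Document has 14 words
Scanning for 'mat':
Term not found in document
Count = 0

0


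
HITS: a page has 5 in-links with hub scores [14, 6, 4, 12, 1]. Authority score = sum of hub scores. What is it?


Authority = sum of hub scores of in-linkers
In-link 1: hub score = 14
In-link 2: hub score = 6
In-link 3: hub score = 4
In-link 4: hub score = 12
In-link 5: hub score = 1
Authority = 14 + 6 + 4 + 12 + 1 = 37

37


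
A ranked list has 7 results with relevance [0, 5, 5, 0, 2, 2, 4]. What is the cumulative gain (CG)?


Cumulative Gain = sum of relevance scores
Position 1: rel=0, running sum=0
Position 2: rel=5, running sum=5
Position 3: rel=5, running sum=10
Position 4: rel=0, running sum=10
Position 5: rel=2, running sum=12
Position 6: rel=2, running sum=14
Position 7: rel=4, running sum=18
CG = 18

18


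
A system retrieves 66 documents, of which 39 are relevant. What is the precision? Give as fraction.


Precision = relevant_retrieved / total_retrieved
= 39 / 66
= 39 / (39 + 27)
= 13/22

13/22


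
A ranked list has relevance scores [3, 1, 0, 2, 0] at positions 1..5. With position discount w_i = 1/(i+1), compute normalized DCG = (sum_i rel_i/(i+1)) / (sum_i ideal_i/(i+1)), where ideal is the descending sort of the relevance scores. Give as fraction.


Position discount weights w_i = 1/(i+1) for i=1..5:
Weights = [1/2, 1/3, 1/4, 1/5, 1/6]
Actual relevance: [3, 1, 0, 2, 0]
DCG = 3/2 + 1/3 + 0/4 + 2/5 + 0/6 = 67/30
Ideal relevance (sorted desc): [3, 2, 1, 0, 0]
Ideal DCG = 3/2 + 2/3 + 1/4 + 0/5 + 0/6 = 29/12
nDCG = DCG / ideal_DCG = 67/30 / 29/12 = 134/145

134/145


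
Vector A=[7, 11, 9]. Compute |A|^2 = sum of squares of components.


|A|^2 = sum of squared components
A[0]^2 = 7^2 = 49
A[1]^2 = 11^2 = 121
A[2]^2 = 9^2 = 81
Sum = 49 + 121 + 81 = 251

251


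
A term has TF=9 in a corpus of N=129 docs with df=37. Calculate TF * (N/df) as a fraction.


TF * (N/df)
= 9 * (129/37)
= 9 * 129/37
= 1161/37

1161/37


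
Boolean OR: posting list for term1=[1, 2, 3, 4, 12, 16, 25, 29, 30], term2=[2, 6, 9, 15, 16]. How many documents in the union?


Boolean OR: find union of posting lists
term1 docs: [1, 2, 3, 4, 12, 16, 25, 29, 30]
term2 docs: [2, 6, 9, 15, 16]
Union: [1, 2, 3, 4, 6, 9, 12, 15, 16, 25, 29, 30]
|union| = 12

12


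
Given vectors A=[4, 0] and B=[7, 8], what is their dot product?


Dot product = sum of element-wise products
A[0]*B[0] = 4*7 = 28
A[1]*B[1] = 0*8 = 0
Sum = 28 + 0 = 28

28


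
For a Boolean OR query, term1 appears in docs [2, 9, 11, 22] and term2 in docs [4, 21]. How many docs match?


Boolean OR: find union of posting lists
term1 docs: [2, 9, 11, 22]
term2 docs: [4, 21]
Union: [2, 4, 9, 11, 21, 22]
|union| = 6

6


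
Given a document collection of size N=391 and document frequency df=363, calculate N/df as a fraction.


IDF ratio = N / df
= 391 / 363
= 391/363

391/363


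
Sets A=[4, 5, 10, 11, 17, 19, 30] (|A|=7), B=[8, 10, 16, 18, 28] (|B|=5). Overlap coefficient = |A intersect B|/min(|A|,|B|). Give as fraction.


A intersect B = [10]
|A intersect B| = 1
min(|A|, |B|) = min(7, 5) = 5
Overlap = 1 / 5 = 1/5

1/5


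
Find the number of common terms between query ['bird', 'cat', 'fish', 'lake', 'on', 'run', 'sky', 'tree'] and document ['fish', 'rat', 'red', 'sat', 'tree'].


Query terms: ['bird', 'cat', 'fish', 'lake', 'on', 'run', 'sky', 'tree']
Document terms: ['fish', 'rat', 'red', 'sat', 'tree']
Common terms: ['fish', 'tree']
Overlap count = 2

2


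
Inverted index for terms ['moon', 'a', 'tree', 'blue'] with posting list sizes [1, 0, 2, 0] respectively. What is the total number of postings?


Summing posting list sizes:
'moon': 1 postings
'a': 0 postings
'tree': 2 postings
'blue': 0 postings
Total = 1 + 0 + 2 + 0 = 3

3


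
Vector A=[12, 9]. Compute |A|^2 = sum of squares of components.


|A|^2 = sum of squared components
A[0]^2 = 12^2 = 144
A[1]^2 = 9^2 = 81
Sum = 144 + 81 = 225

225


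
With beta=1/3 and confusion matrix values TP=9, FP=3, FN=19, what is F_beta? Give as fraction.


P = TP/(TP+FP) = 9/12 = 3/4
R = TP/(TP+FN) = 9/28 = 9/28
beta^2 = 1/3^2 = 1/9
(1 + beta^2) = 10/9
Numerator = (1+beta^2)*P*R = 15/56
Denominator = beta^2*P + R = 1/12 + 9/28 = 17/42
F_beta = 45/68

45/68


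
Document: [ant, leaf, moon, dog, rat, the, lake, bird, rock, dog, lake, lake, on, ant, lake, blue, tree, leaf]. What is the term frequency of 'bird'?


Document has 18 words
Scanning for 'bird':
Found at positions: [7]
Count = 1

1


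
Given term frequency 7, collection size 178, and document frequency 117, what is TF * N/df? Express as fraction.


TF * (N/df)
= 7 * (178/117)
= 7 * 178/117
= 1246/117

1246/117


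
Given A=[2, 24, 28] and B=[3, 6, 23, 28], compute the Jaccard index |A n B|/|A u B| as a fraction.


A intersect B = [28]
|A intersect B| = 1
A union B = [2, 3, 6, 23, 24, 28]
|A union B| = 6
Jaccard = 1/6 = 1/6

1/6


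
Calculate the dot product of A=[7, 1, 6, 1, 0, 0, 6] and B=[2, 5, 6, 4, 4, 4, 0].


Dot product = sum of element-wise products
A[0]*B[0] = 7*2 = 14
A[1]*B[1] = 1*5 = 5
A[2]*B[2] = 6*6 = 36
A[3]*B[3] = 1*4 = 4
A[4]*B[4] = 0*4 = 0
A[5]*B[5] = 0*4 = 0
A[6]*B[6] = 6*0 = 0
Sum = 14 + 5 + 36 + 4 + 0 + 0 + 0 = 59

59


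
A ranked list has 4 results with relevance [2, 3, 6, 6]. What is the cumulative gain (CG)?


Cumulative Gain = sum of relevance scores
Position 1: rel=2, running sum=2
Position 2: rel=3, running sum=5
Position 3: rel=6, running sum=11
Position 4: rel=6, running sum=17
CG = 17

17


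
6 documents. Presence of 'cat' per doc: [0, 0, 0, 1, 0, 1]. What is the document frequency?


Checking each document for 'cat':
Doc 1: absent
Doc 2: absent
Doc 3: absent
Doc 4: present
Doc 5: absent
Doc 6: present
df = sum of presences = 0 + 0 + 0 + 1 + 0 + 1 = 2

2


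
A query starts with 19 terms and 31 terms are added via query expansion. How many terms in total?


Original terms: 19
Expansion terms: 31
Total = 19 + 31 = 50

50


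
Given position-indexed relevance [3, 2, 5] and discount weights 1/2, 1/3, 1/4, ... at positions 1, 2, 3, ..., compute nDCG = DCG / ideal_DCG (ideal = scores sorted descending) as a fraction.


Position discount weights w_i = 1/(i+1) for i=1..3:
Weights = [1/2, 1/3, 1/4]
Actual relevance: [3, 2, 5]
DCG = 3/2 + 2/3 + 5/4 = 41/12
Ideal relevance (sorted desc): [5, 3, 2]
Ideal DCG = 5/2 + 3/3 + 2/4 = 4
nDCG = DCG / ideal_DCG = 41/12 / 4 = 41/48

41/48
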